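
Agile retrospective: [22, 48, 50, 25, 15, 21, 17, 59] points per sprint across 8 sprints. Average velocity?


Formula: Avg velocity = Total points / Number of sprints
Points: [22, 48, 50, 25, 15, 21, 17, 59]
Sum = 22 + 48 + 50 + 25 + 15 + 21 + 17 + 59 = 257
Avg velocity = 257 / 8 = 32.13 points/sprint

32.13 points/sprint


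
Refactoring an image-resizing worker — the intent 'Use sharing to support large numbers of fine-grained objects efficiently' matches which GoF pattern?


This matches the Flyweight pattern

Flyweight


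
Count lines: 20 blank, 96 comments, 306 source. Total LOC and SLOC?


Total LOC = blank + comment + code
Total LOC = 20 + 96 + 306 = 422
SLOC (source only) = code = 306

Total LOC: 422, SLOC: 306


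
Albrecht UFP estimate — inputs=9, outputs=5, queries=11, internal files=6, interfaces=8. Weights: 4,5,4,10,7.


UFP = EI*4 + EO*5 + EQ*4 + ILF*10 + EIF*7
UFP = 9*4 + 5*5 + 11*4 + 6*10 + 8*7
UFP = 36 + 25 + 44 + 60 + 56
UFP = 221

221


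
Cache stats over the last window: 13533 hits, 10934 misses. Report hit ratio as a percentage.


Formula: hit rate = hits / (hits + misses) * 100
hit rate = 13533 / (13533 + 10934) * 100
hit rate = 13533 / 24467 * 100
hit rate = 55.31%

55.31%


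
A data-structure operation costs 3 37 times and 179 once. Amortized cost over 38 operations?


Formula: Amortized cost = Total cost / Operations
Total cost = (37 * 3) + (1 * 179)
Total cost = 111 + 179 = 290
Amortized = 290 / 38 = 7.6316

7.6316


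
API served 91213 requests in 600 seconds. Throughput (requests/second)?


Formula: throughput = requests / seconds
throughput = 91213 / 600
throughput = 152.02 requests/second

152.02 requests/second


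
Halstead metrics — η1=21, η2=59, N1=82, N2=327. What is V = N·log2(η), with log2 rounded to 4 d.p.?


Formula: V = N * log2(η), where N = N1 + N2 and η = η1 + η2
η = 21 + 59 = 80
N = 82 + 327 = 409
log2(80) ≈ 6.3219
V = 409 * 6.3219 = 2585.66

2585.66


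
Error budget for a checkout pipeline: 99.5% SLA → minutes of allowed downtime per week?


Formula: allowed downtime = period * (100 - SLA) / 100
Period (week) = 10080 minutes
Unavailability fraction = (100 - 99.5) / 100
Allowed downtime = 10080 * (100 - 99.5) / 100
Allowed downtime = 50.4 minutes

50.4 minutes


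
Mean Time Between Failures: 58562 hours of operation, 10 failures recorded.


Formula: MTBF = Total operating time / Number of failures
MTBF = 58562 / 10
MTBF = 5856.2 hours

5856.2 hours


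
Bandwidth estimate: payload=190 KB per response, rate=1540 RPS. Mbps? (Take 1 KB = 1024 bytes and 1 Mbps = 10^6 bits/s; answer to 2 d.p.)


Formula: Mbps = payload_bytes * RPS * 8 / 1e6
Payload per request = 190 KB = 190 * 1024 = 194560 bytes
Total bytes/sec = 194560 * 1540 = 299622400
Total bits/sec = 299622400 * 8 = 2396979200
Mbps = 2396979200 / 1e6 = 2396.98

2396.98 Mbps


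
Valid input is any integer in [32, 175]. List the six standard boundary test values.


Range: [32, 175]
Boundaries: just below min, min, min+1, max-1, max, just above max
Values: [31, 32, 33, 174, 175, 176]

[31, 32, 33, 174, 175, 176]


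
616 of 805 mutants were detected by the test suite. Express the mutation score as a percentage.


Mutation score = killed / total * 100
Mutation score = 616 / 805 * 100
Mutation score = 76.52%

76.52%


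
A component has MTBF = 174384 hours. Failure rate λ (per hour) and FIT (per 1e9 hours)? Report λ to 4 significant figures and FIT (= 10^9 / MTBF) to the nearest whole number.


Formula: λ = 1 / MTBF; FIT = λ × 1e9 = 1e9 / MTBF
λ = 1 / 174384 ≈ 5.734e-06 failures/hour
FIT = 1e9 / 174384 ≈ 5734 failures per 1e9 hours (nearest whole number)

λ = 5.734e-06 /h, FIT = 5734


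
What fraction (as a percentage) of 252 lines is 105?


Coverage = covered / total * 100
Coverage = 105 / 252 * 100
Coverage = 41.67%

41.67%


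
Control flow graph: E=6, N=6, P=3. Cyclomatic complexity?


Formula: V(G) = E - N + 2P
V(G) = 6 - 6 + 2*3
V(G) = 0 + 6
V(G) = 6

6


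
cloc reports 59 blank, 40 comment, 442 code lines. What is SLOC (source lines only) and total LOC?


Total LOC = blank + comment + code
Total LOC = 59 + 40 + 442 = 541
SLOC (source only) = code = 442

Total LOC: 541, SLOC: 442


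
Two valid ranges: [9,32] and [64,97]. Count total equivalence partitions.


Valid ranges: [9,32] and [64,97]
Class 1: x < 9 — invalid
Class 2: 9 ≤ x ≤ 32 — valid
Class 3: 32 < x < 64 — invalid (gap between ranges)
Class 4: 64 ≤ x ≤ 97 — valid
Class 5: x > 97 — invalid
Total equivalence classes: 5

5 equivalence classes


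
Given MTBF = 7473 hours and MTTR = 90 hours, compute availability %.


Availability = MTBF / (MTBF + MTTR)
Availability = 7473 / (7473 + 90)
Availability = 7473 / 7563
Availability = 98.81%

98.81%


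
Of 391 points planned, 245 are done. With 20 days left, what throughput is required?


Formula: Required rate = Remaining points / Days left
Remaining = 391 - 245 = 146 points
Required rate = 146 / 20 = 7.3 points/day

7.3 points/day


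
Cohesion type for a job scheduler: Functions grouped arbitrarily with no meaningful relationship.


Reasoning: Worst: random grouping
Type: Coincidental cohesion

Coincidental cohesion


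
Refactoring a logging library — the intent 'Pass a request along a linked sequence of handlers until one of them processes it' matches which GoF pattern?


This matches the Chain of Responsibility pattern

Chain of Responsibility


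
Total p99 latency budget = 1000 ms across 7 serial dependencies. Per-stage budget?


Formula: per_stage = total_budget / stages
per_stage = 1000 / 7
per_stage = 142.86 ms

142.86 ms


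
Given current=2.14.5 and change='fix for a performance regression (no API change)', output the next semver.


Current: 2.14.5
Change category: 'fix for a performance regression (no API change)' → patch bump
SemVer rule: patch bump → increment PATCH (MAJOR and MINOR unchanged)
New: 2.14.6

2.14.6


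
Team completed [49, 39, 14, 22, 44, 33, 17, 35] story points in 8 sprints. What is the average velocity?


Formula: Avg velocity = Total points / Number of sprints
Points: [49, 39, 14, 22, 44, 33, 17, 35]
Sum = 49 + 39 + 14 + 22 + 44 + 33 + 17 + 35 = 253
Avg velocity = 253 / 8 = 31.63 points/sprint

31.63 points/sprint


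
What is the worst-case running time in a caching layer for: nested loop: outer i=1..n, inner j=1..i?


Reasoning: triangle: n(n+1)/2 ~ n^2/2
Complexity: O(n^2)

O(n^2)


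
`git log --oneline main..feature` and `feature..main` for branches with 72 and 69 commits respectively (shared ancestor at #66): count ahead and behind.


Common ancestor: commit #66
feature commits after divergence: 72 - 66 = 6
main commits after divergence: 69 - 66 = 3
feature is 6 commits ahead of main
main is 3 commits ahead of feature

feature ahead: 6, main ahead: 3


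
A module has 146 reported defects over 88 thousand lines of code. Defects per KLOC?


Defect density = defects / KLOC
Defect density = 146 / 88
Defect density = 1.659 defects/KLOC

1.659 defects/KLOC


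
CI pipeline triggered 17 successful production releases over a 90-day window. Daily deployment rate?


Formula: deployments per day = releases / days
= 17 / 90
= 0.189 deploys/day
(equivalently, 1.32 deploys/week)

0.189 deploys/day


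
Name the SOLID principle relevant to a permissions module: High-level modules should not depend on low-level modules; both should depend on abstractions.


This describes the Dependency Inversion Principle (DIP)

Dependency Inversion Principle (DIP)


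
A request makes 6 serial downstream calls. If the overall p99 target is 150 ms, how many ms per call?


Formula: per_stage = total_budget / stages
per_stage = 150 / 6
per_stage = 25.0 ms

25.0 ms


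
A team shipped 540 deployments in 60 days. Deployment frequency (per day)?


Formula: deployments per day = releases / days
= 540 / 60
= 9.0 deploys/day
(equivalently, 63.0 deploys/week)

9.0 deploys/day


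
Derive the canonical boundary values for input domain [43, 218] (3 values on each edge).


Range: [43, 218]
Boundaries: just below min, min, min+1, max-1, max, just above max
Values: [42, 43, 44, 217, 218, 219]

[42, 43, 44, 217, 218, 219]


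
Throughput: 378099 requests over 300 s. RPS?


Formula: throughput = requests / seconds
throughput = 378099 / 300
throughput = 1260.33 requests/second

1260.33 requests/second


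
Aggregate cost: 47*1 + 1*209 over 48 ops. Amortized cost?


Formula: Amortized cost = Total cost / Operations
Total cost = (47 * 1) + (1 * 209)
Total cost = 47 + 209 = 256
Amortized = 256 / 48 = 5.3333

5.3333


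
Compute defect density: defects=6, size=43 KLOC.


Defect density = defects / KLOC
Defect density = 6 / 43
Defect density = 0.14 defects/KLOC

0.14 defects/KLOC


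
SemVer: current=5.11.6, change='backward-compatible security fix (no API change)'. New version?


Current: 5.11.6
Change category: 'backward-compatible security fix (no API change)' → patch bump
SemVer rule: patch bump → increment PATCH (MAJOR and MINOR unchanged)
New: 5.11.7

5.11.7


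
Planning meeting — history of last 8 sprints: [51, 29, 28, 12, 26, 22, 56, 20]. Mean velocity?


Formula: Avg velocity = Total points / Number of sprints
Points: [51, 29, 28, 12, 26, 22, 56, 20]
Sum = 51 + 29 + 28 + 12 + 26 + 22 + 56 + 20 = 244
Avg velocity = 244 / 8 = 30.5 points/sprint

30.5 points/sprint


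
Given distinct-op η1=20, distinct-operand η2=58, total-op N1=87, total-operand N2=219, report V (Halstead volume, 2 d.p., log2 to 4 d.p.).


Formula: V = N * log2(η), where N = N1 + N2 and η = η1 + η2
η = 20 + 58 = 78
N = 87 + 219 = 306
log2(78) ≈ 6.2854
V = 306 * 6.2854 = 1923.33

1923.33


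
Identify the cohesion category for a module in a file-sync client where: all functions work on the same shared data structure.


Reasoning: Functions share data
Type: Communicational cohesion

Communicational cohesion


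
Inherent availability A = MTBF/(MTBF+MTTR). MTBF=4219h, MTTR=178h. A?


Availability = MTBF / (MTBF + MTTR)
Availability = 4219 / (4219 + 178)
Availability = 4219 / 4397
Availability = 95.9518%

95.9518%


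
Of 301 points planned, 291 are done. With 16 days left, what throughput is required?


Formula: Required rate = Remaining points / Days left
Remaining = 301 - 291 = 10 points
Required rate = 10 / 16 = 0.63 points/day

0.63 points/day


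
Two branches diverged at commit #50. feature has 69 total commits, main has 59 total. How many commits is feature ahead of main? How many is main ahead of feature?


Common ancestor: commit #50
feature commits after divergence: 69 - 50 = 19
main commits after divergence: 59 - 50 = 9
feature is 19 commits ahead of main
main is 9 commits ahead of feature

feature ahead: 19, main ahead: 9


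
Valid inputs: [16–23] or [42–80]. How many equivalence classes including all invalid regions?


Valid ranges: [16,23] and [42,80]
Class 1: x < 16 — invalid
Class 2: 16 ≤ x ≤ 23 — valid
Class 3: 23 < x < 42 — invalid (gap between ranges)
Class 4: 42 ≤ x ≤ 80 — valid
Class 5: x > 80 — invalid
Total equivalence classes: 5

5 equivalence classes


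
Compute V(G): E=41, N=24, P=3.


Formula: V(G) = E - N + 2P
V(G) = 41 - 24 + 2*3
V(G) = 17 + 6
V(G) = 23

23


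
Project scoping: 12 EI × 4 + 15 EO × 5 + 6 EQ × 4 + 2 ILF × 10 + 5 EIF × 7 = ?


UFP = EI*4 + EO*5 + EQ*4 + ILF*10 + EIF*7
UFP = 12*4 + 15*5 + 6*4 + 2*10 + 5*7
UFP = 48 + 75 + 24 + 20 + 35
UFP = 202

202


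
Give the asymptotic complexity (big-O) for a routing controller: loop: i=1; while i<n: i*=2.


Reasoning: i doubles each step so iterations are log2(n)
Complexity: O(log n)

O(log n)


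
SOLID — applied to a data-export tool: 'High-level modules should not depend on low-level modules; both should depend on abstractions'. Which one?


This describes the Dependency Inversion Principle (DIP)

Dependency Inversion Principle (DIP)


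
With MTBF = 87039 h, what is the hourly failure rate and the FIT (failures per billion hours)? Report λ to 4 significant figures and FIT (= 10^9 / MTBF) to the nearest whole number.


Formula: λ = 1 / MTBF; FIT = λ × 1e9 = 1e9 / MTBF
λ = 1 / 87039 ≈ 1.149e-05 failures/hour
FIT = 1e9 / 87039 ≈ 11489 failures per 1e9 hours (nearest whole number)

λ = 1.149e-05 /h, FIT = 11489


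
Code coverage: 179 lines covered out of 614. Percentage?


Coverage = covered / total * 100
Coverage = 179 / 614 * 100
Coverage = 29.15%

29.15%


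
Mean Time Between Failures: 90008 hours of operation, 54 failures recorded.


Formula: MTBF = Total operating time / Number of failures
MTBF = 90008 / 54
MTBF = 1666.81 hours

1666.81 hours


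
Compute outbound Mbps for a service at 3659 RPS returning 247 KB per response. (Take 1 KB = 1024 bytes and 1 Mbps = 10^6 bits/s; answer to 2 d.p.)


Formula: Mbps = payload_bytes * RPS * 8 / 1e6
Payload per request = 247 KB = 247 * 1024 = 252928 bytes
Total bytes/sec = 252928 * 3659 = 925463552
Total bits/sec = 925463552 * 8 = 7403708416
Mbps = 7403708416 / 1e6 = 7403.71

7403.71 Mbps


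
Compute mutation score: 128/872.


Mutation score = killed / total * 100
Mutation score = 128 / 872 * 100
Mutation score = 14.68%

14.68%


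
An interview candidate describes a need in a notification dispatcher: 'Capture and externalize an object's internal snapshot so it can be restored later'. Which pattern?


This matches the Memento pattern

Memento


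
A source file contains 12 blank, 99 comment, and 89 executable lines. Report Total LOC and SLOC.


Total LOC = blank + comment + code
Total LOC = 12 + 99 + 89 = 200
SLOC (source only) = code = 89

Total LOC: 200, SLOC: 89


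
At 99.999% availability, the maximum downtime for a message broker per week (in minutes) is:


Formula: allowed downtime = period * (100 - SLA) / 100
Period (week) = 10080 minutes
Unavailability fraction = (100 - 99.999) / 100
Allowed downtime = 10080 * (100 - 99.999) / 100
Allowed downtime = 0.1008 minutes

0.1008 minutes


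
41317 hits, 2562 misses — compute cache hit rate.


Formula: hit rate = hits / (hits + misses) * 100
hit rate = 41317 / (41317 + 2562) * 100
hit rate = 41317 / 43879 * 100
hit rate = 94.16%

94.16%


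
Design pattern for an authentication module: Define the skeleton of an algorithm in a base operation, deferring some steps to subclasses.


This matches the Template Method pattern

Template Method


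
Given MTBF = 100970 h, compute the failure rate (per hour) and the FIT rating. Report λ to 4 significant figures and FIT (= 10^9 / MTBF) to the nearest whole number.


Formula: λ = 1 / MTBF; FIT = λ × 1e9 = 1e9 / MTBF
λ = 1 / 100970 ≈ 9.904e-06 failures/hour
FIT = 1e9 / 100970 ≈ 9904 failures per 1e9 hours (nearest whole number)

λ = 9.904e-06 /h, FIT = 9904


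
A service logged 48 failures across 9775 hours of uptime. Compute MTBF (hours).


Formula: MTBF = Total operating time / Number of failures
MTBF = 9775 / 48
MTBF = 203.65 hours

203.65 hours


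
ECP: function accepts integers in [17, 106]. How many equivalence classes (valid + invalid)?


Valid range: [17, 106]
Class 1: x < 17 — invalid
Class 2: 17 ≤ x ≤ 106 — valid
Class 3: x > 106 — invalid
Total equivalence classes: 3

3 equivalence classes


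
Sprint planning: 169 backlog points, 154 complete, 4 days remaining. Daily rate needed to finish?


Formula: Required rate = Remaining points / Days left
Remaining = 169 - 154 = 15 points
Required rate = 15 / 4 = 3.75 points/day

3.75 points/day


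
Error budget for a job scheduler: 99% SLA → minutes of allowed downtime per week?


Formula: allowed downtime = period * (100 - SLA) / 100
Period (week) = 10080 minutes
Unavailability fraction = (100 - 99.0) / 100
Allowed downtime = 10080 * (100 - 99.0) / 100
Allowed downtime = 100.8 minutes

100.8 minutes


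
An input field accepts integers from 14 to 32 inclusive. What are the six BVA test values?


Range: [14, 32]
Boundaries: just below min, min, min+1, max-1, max, just above max
Values: [13, 14, 15, 31, 32, 33]

[13, 14, 15, 31, 32, 33]


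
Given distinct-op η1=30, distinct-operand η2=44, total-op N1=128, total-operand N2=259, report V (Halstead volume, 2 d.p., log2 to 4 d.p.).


Formula: V = N * log2(η), where N = N1 + N2 and η = η1 + η2
η = 30 + 44 = 74
N = 128 + 259 = 387
log2(74) ≈ 6.2095
V = 387 * 6.2095 = 2403.08

2403.08


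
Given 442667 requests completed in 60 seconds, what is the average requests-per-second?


Formula: throughput = requests / seconds
throughput = 442667 / 60
throughput = 7377.78 requests/second

7377.78 requests/second


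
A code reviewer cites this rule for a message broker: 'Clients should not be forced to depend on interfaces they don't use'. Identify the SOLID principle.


This describes the Interface Segregation Principle (ISP)

Interface Segregation Principle (ISP)


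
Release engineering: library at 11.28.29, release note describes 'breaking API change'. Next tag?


Current: 11.28.29
Change category: 'breaking API change' → major bump
SemVer rule: major bump → increment MAJOR, reset MINOR and PATCH to 0
New: 12.0.0

12.0.0


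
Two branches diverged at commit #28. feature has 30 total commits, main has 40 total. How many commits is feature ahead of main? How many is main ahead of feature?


Common ancestor: commit #28
feature commits after divergence: 30 - 28 = 2
main commits after divergence: 40 - 28 = 12
feature is 2 commits ahead of main
main is 12 commits ahead of feature

feature ahead: 2, main ahead: 12


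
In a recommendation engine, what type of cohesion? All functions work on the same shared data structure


Reasoning: Functions share data
Type: Communicational cohesion

Communicational cohesion


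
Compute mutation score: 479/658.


Mutation score = killed / total * 100
Mutation score = 479 / 658 * 100
Mutation score = 72.8%

72.8%


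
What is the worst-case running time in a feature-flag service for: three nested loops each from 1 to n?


Reasoning: three levels of nesting over n
Complexity: O(n^3)

O(n^3)


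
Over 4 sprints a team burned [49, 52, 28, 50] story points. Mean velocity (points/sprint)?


Formula: Avg velocity = Total points / Number of sprints
Points: [49, 52, 28, 50]
Sum = 49 + 52 + 28 + 50 = 179
Avg velocity = 179 / 4 = 44.75 points/sprint

44.75 points/sprint


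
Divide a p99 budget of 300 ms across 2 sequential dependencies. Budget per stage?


Formula: per_stage = total_budget / stages
per_stage = 300 / 2
per_stage = 150.0 ms

150.0 ms


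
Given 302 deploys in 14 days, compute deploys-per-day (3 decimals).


Formula: deployments per day = releases / days
= 302 / 14
= 21.571 deploys/day
(equivalently, 151.0 deploys/week)

21.571 deploys/day


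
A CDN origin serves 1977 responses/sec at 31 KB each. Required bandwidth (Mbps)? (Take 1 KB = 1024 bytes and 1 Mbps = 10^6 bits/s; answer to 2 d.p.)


Formula: Mbps = payload_bytes * RPS * 8 / 1e6
Payload per request = 31 KB = 31 * 1024 = 31744 bytes
Total bytes/sec = 31744 * 1977 = 62757888
Total bits/sec = 62757888 * 8 = 502063104
Mbps = 502063104 / 1e6 = 502.06

502.06 Mbps


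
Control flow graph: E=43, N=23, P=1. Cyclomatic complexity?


Formula: V(G) = E - N + 2P
V(G) = 43 - 23 + 2*1
V(G) = 20 + 2
V(G) = 22

22


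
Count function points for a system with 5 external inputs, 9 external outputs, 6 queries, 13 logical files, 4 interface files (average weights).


UFP = EI*4 + EO*5 + EQ*4 + ILF*10 + EIF*7
UFP = 5*4 + 9*5 + 6*4 + 13*10 + 4*7
UFP = 20 + 45 + 24 + 130 + 28
UFP = 247

247


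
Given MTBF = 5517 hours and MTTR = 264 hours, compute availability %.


Availability = MTBF / (MTBF + MTTR)
Availability = 5517 / (5517 + 264)
Availability = 5517 / 5781
Availability = 95.4333%

95.4333%


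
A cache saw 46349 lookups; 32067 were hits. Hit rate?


Formula: hit rate = hits / (hits + misses) * 100
hit rate = 32067 / (32067 + 14282) * 100
hit rate = 32067 / 46349 * 100
hit rate = 69.19%

69.19%


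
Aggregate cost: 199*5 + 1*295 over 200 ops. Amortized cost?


Formula: Amortized cost = Total cost / Operations
Total cost = (199 * 5) + (1 * 295)
Total cost = 995 + 295 = 1290
Amortized = 1290 / 200 = 6.45

6.45


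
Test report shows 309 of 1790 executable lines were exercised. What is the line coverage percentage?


Coverage = covered / total * 100
Coverage = 309 / 1790 * 100
Coverage = 17.26%

17.26%


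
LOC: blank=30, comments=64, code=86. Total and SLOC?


Total LOC = blank + comment + code
Total LOC = 30 + 64 + 86 = 180
SLOC (source only) = code = 86

Total LOC: 180, SLOC: 86


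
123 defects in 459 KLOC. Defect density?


Defect density = defects / KLOC
Defect density = 123 / 459
Defect density = 0.268 defects/KLOC

0.268 defects/KLOC


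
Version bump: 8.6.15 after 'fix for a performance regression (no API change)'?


Current: 8.6.15
Change category: 'fix for a performance regression (no API change)' → patch bump
SemVer rule: patch bump → increment PATCH (MAJOR and MINOR unchanged)
New: 8.6.16

8.6.16


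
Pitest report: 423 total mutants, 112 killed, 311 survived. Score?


Mutation score = killed / total * 100
Mutation score = 112 / 423 * 100
Mutation score = 26.48%

26.48%


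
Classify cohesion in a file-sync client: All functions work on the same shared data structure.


Reasoning: Functions share data
Type: Communicational cohesion

Communicational cohesion


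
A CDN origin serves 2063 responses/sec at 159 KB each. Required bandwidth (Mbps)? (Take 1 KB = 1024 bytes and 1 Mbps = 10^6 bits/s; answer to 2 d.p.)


Formula: Mbps = payload_bytes * RPS * 8 / 1e6
Payload per request = 159 KB = 159 * 1024 = 162816 bytes
Total bytes/sec = 162816 * 2063 = 335889408
Total bits/sec = 335889408 * 8 = 2687115264
Mbps = 2687115264 / 1e6 = 2687.12

2687.12 Mbps


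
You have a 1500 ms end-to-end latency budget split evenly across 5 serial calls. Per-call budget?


Formula: per_stage = total_budget / stages
per_stage = 1500 / 5
per_stage = 300.0 ms

300.0 ms


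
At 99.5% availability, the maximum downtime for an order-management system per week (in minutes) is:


Formula: allowed downtime = period * (100 - SLA) / 100
Period (week) = 10080 minutes
Unavailability fraction = (100 - 99.5) / 100
Allowed downtime = 10080 * (100 - 99.5) / 100
Allowed downtime = 50.4 minutes

50.4 minutes


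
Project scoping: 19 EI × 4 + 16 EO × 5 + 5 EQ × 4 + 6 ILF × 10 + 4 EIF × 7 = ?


UFP = EI*4 + EO*5 + EQ*4 + ILF*10 + EIF*7
UFP = 19*4 + 16*5 + 5*4 + 6*10 + 4*7
UFP = 76 + 80 + 20 + 60 + 28
UFP = 264

264


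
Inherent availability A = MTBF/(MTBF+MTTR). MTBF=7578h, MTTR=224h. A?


Availability = MTBF / (MTBF + MTTR)
Availability = 7578 / (7578 + 224)
Availability = 7578 / 7802
Availability = 97.1289%

97.1289%


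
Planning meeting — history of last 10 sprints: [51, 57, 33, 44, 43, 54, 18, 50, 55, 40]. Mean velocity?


Formula: Avg velocity = Total points / Number of sprints
Points: [51, 57, 33, 44, 43, 54, 18, 50, 55, 40]
Sum = 51 + 57 + 33 + 44 + 43 + 54 + 18 + 50 + 55 + 40 = 445
Avg velocity = 445 / 10 = 44.5 points/sprint

44.5 points/sprint


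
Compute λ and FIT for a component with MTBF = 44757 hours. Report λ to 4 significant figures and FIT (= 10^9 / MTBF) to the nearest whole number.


Formula: λ = 1 / MTBF; FIT = λ × 1e9 = 1e9 / MTBF
λ = 1 / 44757 ≈ 2.234e-05 failures/hour
FIT = 1e9 / 44757 ≈ 22343 failures per 1e9 hours (nearest whole number)

λ = 2.234e-05 /h, FIT = 22343


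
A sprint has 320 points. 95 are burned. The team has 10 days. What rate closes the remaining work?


Formula: Required rate = Remaining points / Days left
Remaining = 320 - 95 = 225 points
Required rate = 225 / 10 = 22.5 points/day

22.5 points/day


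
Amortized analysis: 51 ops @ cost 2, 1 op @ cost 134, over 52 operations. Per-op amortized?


Formula: Amortized cost = Total cost / Operations
Total cost = (51 * 2) + (1 * 134)
Total cost = 102 + 134 = 236
Amortized = 236 / 52 = 4.5385

4.5385


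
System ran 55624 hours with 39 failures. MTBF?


Formula: MTBF = Total operating time / Number of failures
MTBF = 55624 / 39
MTBF = 1426.26 hours

1426.26 hours


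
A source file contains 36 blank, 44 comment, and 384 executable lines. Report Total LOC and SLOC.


Total LOC = blank + comment + code
Total LOC = 36 + 44 + 384 = 464
SLOC (source only) = code = 384

Total LOC: 464, SLOC: 384


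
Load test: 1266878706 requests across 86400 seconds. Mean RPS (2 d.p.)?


Formula: throughput = requests / seconds
throughput = 1266878706 / 86400
throughput = 14662.95 requests/second

14662.95 requests/second


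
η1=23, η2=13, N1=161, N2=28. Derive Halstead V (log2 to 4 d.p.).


Formula: V = N * log2(η), where N = N1 + N2 and η = η1 + η2
η = 23 + 13 = 36
N = 161 + 28 = 189
log2(36) ≈ 5.1699
V = 189 * 5.1699 = 977.11

977.11


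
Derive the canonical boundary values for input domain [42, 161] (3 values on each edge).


Range: [42, 161]
Boundaries: just below min, min, min+1, max-1, max, just above max
Values: [41, 42, 43, 160, 161, 162]

[41, 42, 43, 160, 161, 162]


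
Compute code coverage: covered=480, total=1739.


Coverage = covered / total * 100
Coverage = 480 / 1739 * 100
Coverage = 27.6%

27.6%


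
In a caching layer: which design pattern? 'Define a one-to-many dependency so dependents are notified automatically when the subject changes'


This matches the Observer pattern

Observer


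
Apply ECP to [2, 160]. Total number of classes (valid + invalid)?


Valid range: [2, 160]
Class 1: x < 2 — invalid
Class 2: 2 ≤ x ≤ 160 — valid
Class 3: x > 160 — invalid
Total equivalence classes: 3

3 equivalence classes


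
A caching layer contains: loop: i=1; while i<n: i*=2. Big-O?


Reasoning: i doubles each step so iterations are log2(n)
Complexity: O(log n)

O(log n)


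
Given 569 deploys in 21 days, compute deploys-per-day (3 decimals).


Formula: deployments per day = releases / days
= 569 / 21
= 27.095 deploys/day
(equivalently, 189.67 deploys/week)

27.095 deploys/day


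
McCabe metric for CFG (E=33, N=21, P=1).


Formula: V(G) = E - N + 2P
V(G) = 33 - 21 + 2*1
V(G) = 12 + 2
V(G) = 14

14


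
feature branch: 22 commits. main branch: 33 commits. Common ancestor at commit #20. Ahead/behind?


Common ancestor: commit #20
feature commits after divergence: 22 - 20 = 2
main commits after divergence: 33 - 20 = 13
feature is 2 commits ahead of main
main is 13 commits ahead of feature

feature ahead: 2, main ahead: 13


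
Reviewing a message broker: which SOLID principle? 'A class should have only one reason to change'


This describes the Single Responsibility Principle (SRP)

Single Responsibility Principle (SRP)


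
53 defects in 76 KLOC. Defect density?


Defect density = defects / KLOC
Defect density = 53 / 76
Defect density = 0.697 defects/KLOC

0.697 defects/KLOC


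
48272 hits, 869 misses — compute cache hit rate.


Formula: hit rate = hits / (hits + misses) * 100
hit rate = 48272 / (48272 + 869) * 100
hit rate = 48272 / 49141 * 100
hit rate = 98.23%

98.23%


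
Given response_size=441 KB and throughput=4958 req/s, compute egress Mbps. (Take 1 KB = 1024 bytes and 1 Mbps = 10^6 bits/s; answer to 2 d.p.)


Formula: Mbps = payload_bytes * RPS * 8 / 1e6
Payload per request = 441 KB = 441 * 1024 = 451584 bytes
Total bytes/sec = 451584 * 4958 = 2238953472
Total bits/sec = 2238953472 * 8 = 17911627776
Mbps = 17911627776 / 1e6 = 17911.63

17911.63 Mbps


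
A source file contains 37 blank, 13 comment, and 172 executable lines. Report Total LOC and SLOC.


Total LOC = blank + comment + code
Total LOC = 37 + 13 + 172 = 222
SLOC (source only) = code = 172

Total LOC: 222, SLOC: 172


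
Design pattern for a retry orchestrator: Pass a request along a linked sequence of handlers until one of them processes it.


This matches the Chain of Responsibility pattern

Chain of Responsibility


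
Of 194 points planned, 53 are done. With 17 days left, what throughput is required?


Formula: Required rate = Remaining points / Days left
Remaining = 194 - 53 = 141 points
Required rate = 141 / 17 = 8.29 points/day

8.29 points/day


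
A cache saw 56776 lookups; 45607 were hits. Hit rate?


Formula: hit rate = hits / (hits + misses) * 100
hit rate = 45607 / (45607 + 11169) * 100
hit rate = 45607 / 56776 * 100
hit rate = 80.33%

80.33%


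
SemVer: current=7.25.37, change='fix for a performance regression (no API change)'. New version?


Current: 7.25.37
Change category: 'fix for a performance regression (no API change)' → patch bump
SemVer rule: patch bump → increment PATCH (MAJOR and MINOR unchanged)
New: 7.25.38

7.25.38


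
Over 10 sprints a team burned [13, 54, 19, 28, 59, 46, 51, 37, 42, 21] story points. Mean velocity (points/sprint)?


Formula: Avg velocity = Total points / Number of sprints
Points: [13, 54, 19, 28, 59, 46, 51, 37, 42, 21]
Sum = 13 + 54 + 19 + 28 + 59 + 46 + 51 + 37 + 42 + 21 = 370
Avg velocity = 370 / 10 = 37.0 points/sprint

37.0 points/sprint


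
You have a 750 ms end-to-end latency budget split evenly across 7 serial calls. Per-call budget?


Formula: per_stage = total_budget / stages
per_stage = 750 / 7
per_stage = 107.14 ms

107.14 ms


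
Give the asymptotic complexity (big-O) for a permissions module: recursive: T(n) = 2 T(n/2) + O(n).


Reasoning: master theorem case 2 (merge-sort recurrence)
Complexity: O(n log n)

O(n log n)


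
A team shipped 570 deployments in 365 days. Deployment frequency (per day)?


Formula: deployments per day = releases / days
= 570 / 365
= 1.562 deploys/day
(equivalently, 10.93 deploys/week)

1.562 deploys/day


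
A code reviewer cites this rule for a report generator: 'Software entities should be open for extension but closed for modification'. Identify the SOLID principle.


This describes the Open/Closed Principle (OCP)

Open/Closed Principle (OCP)


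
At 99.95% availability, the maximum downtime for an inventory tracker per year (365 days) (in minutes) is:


Formula: allowed downtime = period * (100 - SLA) / 100
Period (year (365 days)) = 525600 minutes
Unavailability fraction = (100 - 99.95) / 100
Allowed downtime = 525600 * (100 - 99.95) / 100
Allowed downtime = 262.8 minutes

262.8 minutes


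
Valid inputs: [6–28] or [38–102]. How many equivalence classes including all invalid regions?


Valid ranges: [6,28] and [38,102]
Class 1: x < 6 — invalid
Class 2: 6 ≤ x ≤ 28 — valid
Class 3: 28 < x < 38 — invalid (gap between ranges)
Class 4: 38 ≤ x ≤ 102 — valid
Class 5: x > 102 — invalid
Total equivalence classes: 5

5 equivalence classes


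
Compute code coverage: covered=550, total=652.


Coverage = covered / total * 100
Coverage = 550 / 652 * 100
Coverage = 84.36%

84.36%


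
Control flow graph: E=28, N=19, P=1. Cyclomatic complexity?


Formula: V(G) = E - N + 2P
V(G) = 28 - 19 + 2*1
V(G) = 9 + 2
V(G) = 11

11


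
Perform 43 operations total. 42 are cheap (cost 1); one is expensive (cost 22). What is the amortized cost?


Formula: Amortized cost = Total cost / Operations
Total cost = (42 * 1) + (1 * 22)
Total cost = 42 + 22 = 64
Amortized = 64 / 43 = 1.4884

1.4884


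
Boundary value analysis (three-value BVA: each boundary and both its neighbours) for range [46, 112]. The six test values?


Range: [46, 112]
Boundaries: just below min, min, min+1, max-1, max, just above max
Values: [45, 46, 47, 111, 112, 113]

[45, 46, 47, 111, 112, 113]


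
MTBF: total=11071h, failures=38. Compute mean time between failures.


Formula: MTBF = Total operating time / Number of failures
MTBF = 11071 / 38
MTBF = 291.34 hours

291.34 hours


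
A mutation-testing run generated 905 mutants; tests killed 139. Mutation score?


Mutation score = killed / total * 100
Mutation score = 139 / 905 * 100
Mutation score = 15.36%

15.36%


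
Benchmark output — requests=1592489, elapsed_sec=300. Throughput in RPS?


Formula: throughput = requests / seconds
throughput = 1592489 / 300
throughput = 5308.3 requests/second

5308.3 requests/second


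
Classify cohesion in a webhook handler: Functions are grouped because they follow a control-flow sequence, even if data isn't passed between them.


Reasoning: Grouped by order of execution within a routine, not by data flow
Type: Procedural cohesion

Procedural cohesion


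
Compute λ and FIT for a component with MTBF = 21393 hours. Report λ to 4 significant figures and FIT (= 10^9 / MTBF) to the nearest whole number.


Formula: λ = 1 / MTBF; FIT = λ × 1e9 = 1e9 / MTBF
λ = 1 / 21393 ≈ 4.674e-05 failures/hour
FIT = 1e9 / 21393 ≈ 46744 failures per 1e9 hours (nearest whole number)

λ = 4.674e-05 /h, FIT = 46744


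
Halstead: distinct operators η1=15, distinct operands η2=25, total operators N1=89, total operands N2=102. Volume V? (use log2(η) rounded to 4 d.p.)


Formula: V = N * log2(η), where N = N1 + N2 and η = η1 + η2
η = 15 + 25 = 40
N = 89 + 102 = 191
log2(40) ≈ 5.3219
V = 191 * 5.3219 = 1016.48

1016.48


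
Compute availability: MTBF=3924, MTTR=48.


Availability = MTBF / (MTBF + MTTR)
Availability = 3924 / (3924 + 48)
Availability = 3924 / 3972
Availability = 98.7915%

98.7915%


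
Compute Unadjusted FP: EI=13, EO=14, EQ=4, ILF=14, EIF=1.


UFP = EI*4 + EO*5 + EQ*4 + ILF*10 + EIF*7
UFP = 13*4 + 14*5 + 4*4 + 14*10 + 1*7
UFP = 52 + 70 + 16 + 140 + 7
UFP = 285

285


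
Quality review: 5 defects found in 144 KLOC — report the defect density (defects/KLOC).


Defect density = defects / KLOC
Defect density = 5 / 144
Defect density = 0.035 defects/KLOC

0.035 defects/KLOC


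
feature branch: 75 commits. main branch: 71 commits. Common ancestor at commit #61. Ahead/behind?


Common ancestor: commit #61
feature commits after divergence: 75 - 61 = 14
main commits after divergence: 71 - 61 = 10
feature is 14 commits ahead of main
main is 10 commits ahead of feature

feature ahead: 14, main ahead: 10


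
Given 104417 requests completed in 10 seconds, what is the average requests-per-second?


Formula: throughput = requests / seconds
throughput = 104417 / 10
throughput = 10441.7 requests/second

10441.7 requests/second


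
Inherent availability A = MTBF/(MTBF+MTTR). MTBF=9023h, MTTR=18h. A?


Availability = MTBF / (MTBF + MTTR)
Availability = 9023 / (9023 + 18)
Availability = 9023 / 9041
Availability = 99.8009%

99.8009%


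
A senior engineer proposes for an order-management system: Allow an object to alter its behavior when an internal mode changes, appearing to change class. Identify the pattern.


This matches the State pattern

State


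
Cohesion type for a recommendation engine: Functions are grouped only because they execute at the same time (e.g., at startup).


Reasoning: Related by timing only
Type: Temporal cohesion

Temporal cohesion


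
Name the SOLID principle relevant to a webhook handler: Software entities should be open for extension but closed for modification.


This describes the Open/Closed Principle (OCP)

Open/Closed Principle (OCP)


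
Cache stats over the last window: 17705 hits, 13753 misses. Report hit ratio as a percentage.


Formula: hit rate = hits / (hits + misses) * 100
hit rate = 17705 / (17705 + 13753) * 100
hit rate = 17705 / 31458 * 100
hit rate = 56.28%

56.28%


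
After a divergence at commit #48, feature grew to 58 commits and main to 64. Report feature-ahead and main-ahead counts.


Common ancestor: commit #48
feature commits after divergence: 58 - 48 = 10
main commits after divergence: 64 - 48 = 16
feature is 10 commits ahead of main
main is 16 commits ahead of feature

feature ahead: 10, main ahead: 16


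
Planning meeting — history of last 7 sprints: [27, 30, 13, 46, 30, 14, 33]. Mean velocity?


Formula: Avg velocity = Total points / Number of sprints
Points: [27, 30, 13, 46, 30, 14, 33]
Sum = 27 + 30 + 13 + 46 + 30 + 14 + 33 = 193
Avg velocity = 193 / 7 = 27.57 points/sprint

27.57 points/sprint


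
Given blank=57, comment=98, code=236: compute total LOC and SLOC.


Total LOC = blank + comment + code
Total LOC = 57 + 98 + 236 = 391
SLOC (source only) = code = 236

Total LOC: 391, SLOC: 236


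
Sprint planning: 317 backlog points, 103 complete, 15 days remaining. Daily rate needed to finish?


Formula: Required rate = Remaining points / Days left
Remaining = 317 - 103 = 214 points
Required rate = 214 / 15 = 14.27 points/day

14.27 points/day


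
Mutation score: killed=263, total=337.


Mutation score = killed / total * 100
Mutation score = 263 / 337 * 100
Mutation score = 78.04%

78.04%


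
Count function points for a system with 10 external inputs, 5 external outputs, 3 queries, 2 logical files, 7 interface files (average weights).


UFP = EI*4 + EO*5 + EQ*4 + ILF*10 + EIF*7
UFP = 10*4 + 5*5 + 3*4 + 2*10 + 7*7
UFP = 40 + 25 + 12 + 20 + 49
UFP = 146

146


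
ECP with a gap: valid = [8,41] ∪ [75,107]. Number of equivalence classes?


Valid ranges: [8,41] and [75,107]
Class 1: x < 8 — invalid
Class 2: 8 ≤ x ≤ 41 — valid
Class 3: 41 < x < 75 — invalid (gap between ranges)
Class 4: 75 ≤ x ≤ 107 — valid
Class 5: x > 107 — invalid
Total equivalence classes: 5

5 equivalence classes


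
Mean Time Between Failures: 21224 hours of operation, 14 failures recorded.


Formula: MTBF = Total operating time / Number of failures
MTBF = 21224 / 14
MTBF = 1516.0 hours

1516.0 hours


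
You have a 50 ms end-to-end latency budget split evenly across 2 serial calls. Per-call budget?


Formula: per_stage = total_budget / stages
per_stage = 50 / 2
per_stage = 25.0 ms

25.0 ms


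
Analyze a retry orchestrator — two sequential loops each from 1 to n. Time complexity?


Reasoning: sequential dominates: O(n) + O(n) = O(n)
Complexity: O(n)

O(n)


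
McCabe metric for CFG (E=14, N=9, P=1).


Formula: V(G) = E - N + 2P
V(G) = 14 - 9 + 2*1
V(G) = 5 + 2
V(G) = 7

7


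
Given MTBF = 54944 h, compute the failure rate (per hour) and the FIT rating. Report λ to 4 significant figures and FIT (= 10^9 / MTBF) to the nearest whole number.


Formula: λ = 1 / MTBF; FIT = λ × 1e9 = 1e9 / MTBF
λ = 1 / 54944 ≈ 1.820e-05 failures/hour
FIT = 1e9 / 54944 ≈ 18200 failures per 1e9 hours (nearest whole number)

λ = 1.820e-05 /h, FIT = 18200


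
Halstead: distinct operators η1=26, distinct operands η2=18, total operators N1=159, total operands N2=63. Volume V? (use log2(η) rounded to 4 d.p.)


Formula: V = N * log2(η), where N = N1 + N2 and η = η1 + η2
η = 26 + 18 = 44
N = 159 + 63 = 222
log2(44) ≈ 5.4594
V = 222 * 5.4594 = 1211.99

1211.99


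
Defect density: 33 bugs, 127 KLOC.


Defect density = defects / KLOC
Defect density = 33 / 127
Defect density = 0.26 defects/KLOC

0.26 defects/KLOC


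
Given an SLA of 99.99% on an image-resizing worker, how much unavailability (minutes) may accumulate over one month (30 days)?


Formula: allowed downtime = period * (100 - SLA) / 100
Period (month (30 days)) = 43200 minutes
Unavailability fraction = (100 - 99.99) / 100
Allowed downtime = 43200 * (100 - 99.99) / 100
Allowed downtime = 4.32 minutes

4.32 minutes


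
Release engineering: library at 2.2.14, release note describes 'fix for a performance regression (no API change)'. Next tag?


Current: 2.2.14
Change category: 'fix for a performance regression (no API change)' → patch bump
SemVer rule: patch bump → increment PATCH (MAJOR and MINOR unchanged)
New: 2.2.15

2.2.15
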